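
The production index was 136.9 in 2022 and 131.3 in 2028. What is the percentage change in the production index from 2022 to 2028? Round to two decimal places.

Change = (131.3 − 136.9) / 136.9 × 100
       = -5.6 / 136.9 × 100 = -4.0906%

-4.09%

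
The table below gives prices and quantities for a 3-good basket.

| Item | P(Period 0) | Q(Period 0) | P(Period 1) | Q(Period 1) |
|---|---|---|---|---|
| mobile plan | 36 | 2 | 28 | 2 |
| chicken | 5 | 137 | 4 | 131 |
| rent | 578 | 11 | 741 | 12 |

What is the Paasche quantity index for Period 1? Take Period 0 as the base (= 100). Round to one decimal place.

Paasche quantity index uses current-period prices as weights.
ΣP(Period 1)·Q(Period 1) = 28×2 + 4×131 + 741×12 = 56 + 524 + 8892 = 9472
ΣP(Period 1)·Q(Period 0) = 28×2 + 4×137 + 741×11 = 56 + 548 + 8151 = 8755
Index = 9472 / 8755 × 100 = 108.1896

108.2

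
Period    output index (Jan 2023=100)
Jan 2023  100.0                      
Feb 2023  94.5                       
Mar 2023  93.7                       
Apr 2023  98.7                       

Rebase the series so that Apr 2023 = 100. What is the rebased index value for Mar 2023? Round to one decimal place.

Rebased(Mar 2023) = 93.7 / 98.7 × 100 = 94.9341

94.9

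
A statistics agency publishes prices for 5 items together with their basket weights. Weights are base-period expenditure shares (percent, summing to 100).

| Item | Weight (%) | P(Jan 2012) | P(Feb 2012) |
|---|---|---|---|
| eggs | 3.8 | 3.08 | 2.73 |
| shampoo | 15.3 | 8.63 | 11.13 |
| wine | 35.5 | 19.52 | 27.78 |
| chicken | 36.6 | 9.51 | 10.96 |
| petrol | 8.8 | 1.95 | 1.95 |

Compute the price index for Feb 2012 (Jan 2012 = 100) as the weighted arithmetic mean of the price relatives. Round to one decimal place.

124.6

eggs: 3.8 × (2.73/3.08) = 3.8 × 0.886364 = 3.3682
shampoo: 15.3 × (11.13/8.63) = 15.3 × 1.289687 = 19.7322
wine: 35.5 × (27.78/19.52) = 35.5 × 1.423156 = 50.5220
chicken: 36.6 × (10.96/9.51) = 36.6 × 1.152471 = 42.1804
petrol: 8.8 × (1.95/1.95) = 8.8 × 1.000000 = 8.8000
Index = Σ wᵢ·(p₁ᵢ/p₀ᵢ) = 3.3682 + 19.7322 + 50.5220 + 42.1804 + 8.8000 = 124.6029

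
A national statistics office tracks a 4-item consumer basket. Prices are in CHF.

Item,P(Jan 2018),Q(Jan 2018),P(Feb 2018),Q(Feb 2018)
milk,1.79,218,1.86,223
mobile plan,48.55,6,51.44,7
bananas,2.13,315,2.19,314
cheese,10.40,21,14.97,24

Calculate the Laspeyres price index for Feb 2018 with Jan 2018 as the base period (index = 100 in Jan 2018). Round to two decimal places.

109.39

Laspeyres price index uses base-period quantities as weights.
ΣP(Feb 2018)·Q(Jan 2018) = 1.86×218 + 51.44×6 + 2.19×315 + 14.97×21 = 405.48 + 308.64 + 689.85 + 314.37 = 1718.34
ΣP(Jan 2018)·Q(Jan 2018) = 1.79×218 + 48.55×6 + 2.13×315 + 10.40×21 = 390.22 + 291.3 + 670.95 + 218.4 = 1570.87
Index = 1718.34 / 1570.87 × 100 = 109.3878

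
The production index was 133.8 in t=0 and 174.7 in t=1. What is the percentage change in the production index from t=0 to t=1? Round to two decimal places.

Change = (174.7 − 133.8) / 133.8 × 100
       = 40.9 / 133.8 × 100 = 30.5680%

30.57%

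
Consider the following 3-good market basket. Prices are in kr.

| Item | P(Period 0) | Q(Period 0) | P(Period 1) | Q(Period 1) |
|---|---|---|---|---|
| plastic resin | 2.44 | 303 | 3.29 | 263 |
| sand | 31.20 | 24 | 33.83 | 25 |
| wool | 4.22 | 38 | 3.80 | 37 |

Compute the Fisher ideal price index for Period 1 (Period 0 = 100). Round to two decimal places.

117.92

Laspeyres component (base-period weights):
ΣP(Period 1)Q(Period 0) = 3.29×303 + 33.83×24 + 3.80×38 = 996.87 + 811.92 + 144.4 = 1953.19
ΣP(Period 0)Q(Period 0) = 2.44×303 + 31.20×24 + 4.22×38 = 739.32 + 748.8 + 160.36 = 1648.48
L = 1953.19 / 1648.48 × 100 = 118.4843
Paasche component (current-period weights):
ΣP(Period 1)Q(Period 1) = 3.29×263 + 33.83×25 + 3.80×37 = 865.27 + 845.75 + 140.6 = 1851.62
ΣP(Period 0)Q(Period 1) = 2.44×263 + 31.20×25 + 4.22×37 = 641.72 + 780 + 156.14 = 1577.86
P = 1851.62 / 1577.86 × 100 = 117.3501
Fisher = √(L × P) = √(118.4843 × 117.3501) = 117.9158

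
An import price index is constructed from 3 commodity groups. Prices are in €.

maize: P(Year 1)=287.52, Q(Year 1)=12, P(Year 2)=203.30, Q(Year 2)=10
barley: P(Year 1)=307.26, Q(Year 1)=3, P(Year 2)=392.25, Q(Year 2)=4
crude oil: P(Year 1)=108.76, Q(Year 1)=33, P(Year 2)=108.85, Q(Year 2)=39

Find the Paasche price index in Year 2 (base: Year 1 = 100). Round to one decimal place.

94.0

Paasche price index uses current-period quantities as weights.
ΣP(Year 2)·Q(Year 2) = 203.30×10 + 392.25×4 + 108.85×39 = 2033 + 1569 + 4245.15 = 7847.15
ΣP(Year 1)·Q(Year 2) = 287.52×10 + 307.26×4 + 108.76×39 = 2875.2 + 1229.04 + 4241.64 = 8345.88
Index = 7847.15 / 8345.88 × 100 = 94.0242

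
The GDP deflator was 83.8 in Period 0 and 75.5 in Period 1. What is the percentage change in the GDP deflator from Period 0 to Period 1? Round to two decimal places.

Change = (75.5 − 83.8) / 83.8 × 100
       = -8.3 / 83.8 × 100 = -9.9045%

-9.90%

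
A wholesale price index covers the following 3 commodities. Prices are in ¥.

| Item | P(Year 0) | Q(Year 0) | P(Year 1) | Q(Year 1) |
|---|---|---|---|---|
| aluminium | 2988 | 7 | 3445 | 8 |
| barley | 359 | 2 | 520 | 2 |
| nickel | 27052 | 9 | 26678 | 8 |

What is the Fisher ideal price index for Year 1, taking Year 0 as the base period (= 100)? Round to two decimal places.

100.23

Laspeyres component (base-period weights):
ΣP(Year 1)Q(Year 0) = 3445×7 + 520×2 + 26678×9 = 24115 + 1040 + 240102 = 265257
ΣP(Year 0)Q(Year 0) = 2988×7 + 359×2 + 27052×9 = 20916 + 718 + 243468 = 265102
L = 265257 / 265102 × 100 = 100.0585
Paasche component (current-period weights):
ΣP(Year 1)Q(Year 1) = 3445×8 + 520×2 + 26678×8 = 27560 + 1040 + 213424 = 242024
ΣP(Year 0)Q(Year 1) = 2988×8 + 359×2 + 27052×8 = 23904 + 718 + 216416 = 241038
P = 242024 / 241038 × 100 = 100.4091
Fisher = √(L × P) = √(100.0585 × 100.4091) = 100.2336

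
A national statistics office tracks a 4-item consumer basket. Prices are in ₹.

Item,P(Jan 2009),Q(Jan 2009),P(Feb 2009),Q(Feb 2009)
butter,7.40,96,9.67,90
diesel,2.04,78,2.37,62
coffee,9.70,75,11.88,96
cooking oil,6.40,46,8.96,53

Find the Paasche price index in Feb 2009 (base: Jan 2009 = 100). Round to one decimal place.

Paasche price index uses current-period quantities as weights.
ΣP(Feb 2009)·Q(Feb 2009) = 9.67×90 + 2.37×62 + 11.88×96 + 8.96×53 = 870.3 + 146.94 + 1140.48 + 474.88 = 2632.6
ΣP(Jan 2009)·Q(Feb 2009) = 7.40×90 + 2.04×62 + 9.70×96 + 6.40×53 = 666 + 126.48 + 931.2 + 339.2 = 2062.88
Index = 2632.6 / 2062.88 × 100 = 127.6177

127.6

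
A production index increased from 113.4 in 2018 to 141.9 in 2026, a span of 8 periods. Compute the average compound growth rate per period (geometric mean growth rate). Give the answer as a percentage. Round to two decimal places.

Growth factor = (141.9/113.4)^(1/8) = (1.251323)^(1/8) = 1.028422
Growth rate = 1.028422 − 1 = 0.028422 = 2.8422%

2.84%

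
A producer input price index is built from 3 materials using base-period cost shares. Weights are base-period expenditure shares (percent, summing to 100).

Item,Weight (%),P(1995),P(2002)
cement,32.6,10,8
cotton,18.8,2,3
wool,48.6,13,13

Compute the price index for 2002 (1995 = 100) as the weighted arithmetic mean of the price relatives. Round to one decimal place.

cement: 32.6 × (8/10) = 32.6 × 0.800000 = 26.0800
cotton: 18.8 × (3/2) = 18.8 × 1.500000 = 28.2000
wool: 48.6 × (13/13) = 48.6 × 1.000000 = 48.6000
Index = Σ wᵢ·(p₁ᵢ/p₀ᵢ) = 26.0800 + 28.2000 + 48.6000 = 102.8800

102.9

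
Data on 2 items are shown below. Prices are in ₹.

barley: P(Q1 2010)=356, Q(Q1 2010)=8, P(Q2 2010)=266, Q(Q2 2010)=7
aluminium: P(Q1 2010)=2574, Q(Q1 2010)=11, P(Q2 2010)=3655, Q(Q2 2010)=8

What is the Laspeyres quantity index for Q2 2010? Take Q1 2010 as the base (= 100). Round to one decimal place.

74.1

Laspeyres quantity index uses base-period prices as weights.
ΣP(Q1 2010)·Q(Q2 2010) = 356×7 + 2574×8 = 2492 + 20592 = 23084
ΣP(Q1 2010)·Q(Q1 2010) = 356×8 + 2574×11 = 2848 + 28314 = 31162
Index = 23084 / 31162 × 100 = 74.0774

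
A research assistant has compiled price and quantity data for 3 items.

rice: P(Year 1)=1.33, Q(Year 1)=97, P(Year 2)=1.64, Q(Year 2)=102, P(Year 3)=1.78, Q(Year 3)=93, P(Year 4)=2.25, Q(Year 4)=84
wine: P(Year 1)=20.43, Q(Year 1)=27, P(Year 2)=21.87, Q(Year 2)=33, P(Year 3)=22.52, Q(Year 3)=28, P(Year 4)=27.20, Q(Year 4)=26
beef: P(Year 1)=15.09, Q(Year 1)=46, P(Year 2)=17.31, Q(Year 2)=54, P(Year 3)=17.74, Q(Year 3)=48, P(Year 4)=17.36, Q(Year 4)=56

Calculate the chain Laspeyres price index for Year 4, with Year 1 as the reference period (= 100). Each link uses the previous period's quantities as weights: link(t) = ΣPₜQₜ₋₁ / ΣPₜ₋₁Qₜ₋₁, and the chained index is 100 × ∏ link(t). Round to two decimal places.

127.10

Link Year 1→Year 2:
ΣP(Year 2)Q(Year 1) = 1.64×97 + 21.87×27 + 17.31×46 = 159.08 + 590.49 + 796.26 = 1545.83
ΣP(Year 1)Q(Year 1) = 1.33×97 + 20.43×27 + 15.09×46 = 129.01 + 551.61 + 694.14 = 1374.76
link = 1545.83/1374.76 = 1.124436
Link Year 2→Year 3:
ΣP(Year 3)Q(Year 2) = 1.78×102 + 22.52×33 + 17.74×54 = 181.56 + 743.16 + 957.96 = 1882.68
ΣP(Year 2)Q(Year 2) = 1.64×102 + 21.87×33 + 17.31×54 = 167.28 + 721.71 + 934.74 = 1823.73
link = 1882.68/1823.73 = 1.032324
Link Year 3→Year 4:
ΣP(Year 4)Q(Year 3) = 2.25×93 + 27.20×28 + 17.36×48 = 209.25 + 761.6 + 833.28 = 1804.13
ΣP(Year 3)Q(Year 3) = 1.78×93 + 22.52×28 + 17.74×48 = 165.54 + 630.56 + 851.52 = 1647.62
link = 1804.13/1647.62 = 1.094992
Chained index = 100 × 1.124436 × 1.032324 × 1.094992 = 127.1047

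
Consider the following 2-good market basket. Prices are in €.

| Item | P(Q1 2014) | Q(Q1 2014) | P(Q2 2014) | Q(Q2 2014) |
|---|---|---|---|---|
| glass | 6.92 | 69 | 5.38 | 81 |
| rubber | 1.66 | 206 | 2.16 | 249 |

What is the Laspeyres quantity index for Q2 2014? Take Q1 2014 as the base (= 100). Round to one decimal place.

118.8

Laspeyres quantity index uses base-period prices as weights.
ΣP(Q1 2014)·Q(Q2 2014) = 6.92×81 + 1.66×249 = 560.52 + 413.34 = 973.86
ΣP(Q1 2014)·Q(Q1 2014) = 6.92×69 + 1.66×206 = 477.48 + 341.96 = 819.44
Index = 973.86 / 819.44 × 100 = 118.8446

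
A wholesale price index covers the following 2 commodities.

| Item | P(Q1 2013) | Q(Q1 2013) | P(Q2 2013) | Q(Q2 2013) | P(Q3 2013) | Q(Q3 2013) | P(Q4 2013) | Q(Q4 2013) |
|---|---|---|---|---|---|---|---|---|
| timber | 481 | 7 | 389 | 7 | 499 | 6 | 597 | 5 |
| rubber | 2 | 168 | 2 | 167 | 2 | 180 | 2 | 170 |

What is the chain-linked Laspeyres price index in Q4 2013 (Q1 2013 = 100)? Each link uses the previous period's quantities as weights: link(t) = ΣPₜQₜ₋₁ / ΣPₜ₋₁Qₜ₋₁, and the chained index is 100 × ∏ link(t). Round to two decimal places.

121.55

Link Q1 2013→Q2 2013:
ΣP(Q2 2013)Q(Q1 2013) = 389×7 + 2×168 = 2723 + 336 = 3059
ΣP(Q1 2013)Q(Q1 2013) = 481×7 + 2×168 = 3367 + 336 = 3703
link = 3059/3703 = 0.826087
Link Q2 2013→Q3 2013:
ΣP(Q3 2013)Q(Q2 2013) = 499×7 + 2×167 = 3493 + 334 = 3827
ΣP(Q2 2013)Q(Q2 2013) = 389×7 + 2×167 = 2723 + 334 = 3057
link = 3827/3057 = 1.251881
Link Q3 2013→Q4 2013:
ΣP(Q4 2013)Q(Q3 2013) = 597×6 + 2×180 = 3582 + 360 = 3942
ΣP(Q3 2013)Q(Q3 2013) = 499×6 + 2×180 = 2994 + 360 = 3354
link = 3942/3354 = 1.175313
Chained index = 100 × 0.826087 × 1.251881 × 1.175313 = 121.5465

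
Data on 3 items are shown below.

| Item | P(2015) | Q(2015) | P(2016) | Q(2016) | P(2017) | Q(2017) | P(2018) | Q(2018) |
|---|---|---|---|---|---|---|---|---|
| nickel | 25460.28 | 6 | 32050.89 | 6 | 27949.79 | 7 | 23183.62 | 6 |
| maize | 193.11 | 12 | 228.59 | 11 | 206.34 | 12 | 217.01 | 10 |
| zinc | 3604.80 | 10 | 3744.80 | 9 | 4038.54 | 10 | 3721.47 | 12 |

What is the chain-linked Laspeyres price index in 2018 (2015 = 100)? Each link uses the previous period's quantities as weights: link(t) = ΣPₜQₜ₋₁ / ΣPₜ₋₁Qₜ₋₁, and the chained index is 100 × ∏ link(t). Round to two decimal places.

93.06

Link 2015→2016:
ΣP(2016)Q(2015) = 32050.89×6 + 228.59×12 + 3744.80×10 = 192305.34 + 2743.08 + 37448 = 232496.42
ΣP(2015)Q(2015) = 25460.28×6 + 193.11×12 + 3604.80×10 = 152761.68 + 2317.32 + 36048 = 191127
link = 232496.42/191127 = 1.216450
Link 2016→2017:
ΣP(2017)Q(2016) = 27949.79×6 + 206.34×11 + 4038.54×9 = 167698.74 + 2269.74 + 36346.86 = 206315.34
ΣP(2016)Q(2016) = 32050.89×6 + 228.59×11 + 3744.80×9 = 192305.34 + 2514.49 + 33703.2 = 228523.03
link = 206315.34/228523.03 = 0.902821
Link 2017→2018:
ΣP(2018)Q(2017) = 23183.62×7 + 217.01×12 + 3721.47×10 = 162285.34 + 2604.12 + 37214.7 = 202104.16
ΣP(2017)Q(2017) = 27949.79×7 + 206.34×12 + 4038.54×10 = 195648.53 + 2476.08 + 40385.4 = 238510.01
link = 202104.16/238510.01 = 0.847361
Chained index = 100 × 1.216450 × 0.902821 × 0.847361 = 93.0603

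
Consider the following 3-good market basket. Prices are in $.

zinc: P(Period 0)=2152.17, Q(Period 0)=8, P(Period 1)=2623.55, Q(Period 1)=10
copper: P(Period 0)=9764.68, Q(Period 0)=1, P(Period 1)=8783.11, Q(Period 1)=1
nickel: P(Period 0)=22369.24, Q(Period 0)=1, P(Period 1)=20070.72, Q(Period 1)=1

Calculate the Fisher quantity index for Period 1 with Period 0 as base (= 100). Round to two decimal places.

109.62

Laspeyres component (base-period weights):
ΣP(Period 0)Q(Period 1) = 2152.17×10 + 9764.68×1 + 22369.24×1 = 21521.7 + 9764.68 + 22369.24 = 53655.62
ΣP(Period 0)Q(Period 0) = 2152.17×8 + 9764.68×1 + 22369.24×1 = 17217.36 + 9764.68 + 22369.24 = 49351.28
L = 53655.62 / 49351.28 × 100 = 108.7218
Paasche component (current-period weights):
ΣP(Period 1)Q(Period 1) = 2623.55×10 + 8783.11×1 + 20070.72×1 = 26235.5 + 8783.11 + 20070.72 = 55089.33
ΣP(Period 1)Q(Period 0) = 2623.55×8 + 8783.11×1 + 20070.72×1 = 20988.4 + 8783.11 + 20070.72 = 49842.23
P = 55089.33 / 49842.23 × 100 = 110.5274
Fisher = √(L × P) = √(108.7218 × 110.5274) = 109.6209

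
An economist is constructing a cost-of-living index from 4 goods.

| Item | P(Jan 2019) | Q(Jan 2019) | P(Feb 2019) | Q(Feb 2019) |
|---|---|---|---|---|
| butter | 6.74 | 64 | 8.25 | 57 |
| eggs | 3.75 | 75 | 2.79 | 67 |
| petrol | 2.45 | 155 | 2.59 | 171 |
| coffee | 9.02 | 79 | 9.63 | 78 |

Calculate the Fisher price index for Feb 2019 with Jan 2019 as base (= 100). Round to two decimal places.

105.27

Laspeyres component (base-period weights):
ΣP(Feb 2019)Q(Jan 2019) = 8.25×64 + 2.79×75 + 2.59×155 + 9.63×79 = 528 + 209.25 + 401.45 + 760.77 = 1899.47
ΣP(Jan 2019)Q(Jan 2019) = 6.74×64 + 3.75×75 + 2.45×155 + 9.02×79 = 431.36 + 281.25 + 379.75 + 712.58 = 1804.94
L = 1899.47 / 1804.94 × 100 = 105.2373
Paasche component (current-period weights):
ΣP(Feb 2019)Q(Feb 2019) = 8.25×57 + 2.79×67 + 2.59×171 + 9.63×78 = 470.25 + 186.93 + 442.89 + 751.14 = 1851.21
ΣP(Jan 2019)Q(Feb 2019) = 6.74×57 + 3.75×67 + 2.45×171 + 9.02×78 = 384.18 + 251.25 + 418.95 + 703.56 = 1757.94
P = 1851.21 / 1757.94 × 100 = 105.3056
Fisher = √(L × P) = √(105.2373 × 105.3056) = 105.2715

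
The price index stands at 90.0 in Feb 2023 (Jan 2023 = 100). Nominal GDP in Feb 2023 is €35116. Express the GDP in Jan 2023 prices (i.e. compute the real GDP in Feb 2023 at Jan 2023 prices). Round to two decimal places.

39017.78

Real = Nominal ÷ (Index/100) = 35116 ÷ (90.0/100)
     = 35116 ÷ 0.900 = 39017.7778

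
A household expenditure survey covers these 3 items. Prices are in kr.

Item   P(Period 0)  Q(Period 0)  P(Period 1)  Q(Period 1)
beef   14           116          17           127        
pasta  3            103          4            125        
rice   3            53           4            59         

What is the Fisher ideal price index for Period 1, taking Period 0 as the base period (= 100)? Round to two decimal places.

Laspeyres component (base-period weights):
ΣP(Period 1)Q(Period 0) = 17×116 + 4×103 + 4×53 = 1972 + 412 + 212 = 2596
ΣP(Period 0)Q(Period 0) = 14×116 + 3×103 + 3×53 = 1624 + 309 + 159 = 2092
L = 2596 / 2092 × 100 = 124.0918
Paasche component (current-period weights):
ΣP(Period 1)Q(Period 1) = 17×127 + 4×125 + 4×59 = 2159 + 500 + 236 = 2895
ΣP(Period 0)Q(Period 1) = 14×127 + 3×125 + 3×59 = 1778 + 375 + 177 = 2330
P = 2895 / 2330 × 100 = 124.2489
Fisher = √(L × P) = √(124.0918 × 124.2489) = 124.1703

124.17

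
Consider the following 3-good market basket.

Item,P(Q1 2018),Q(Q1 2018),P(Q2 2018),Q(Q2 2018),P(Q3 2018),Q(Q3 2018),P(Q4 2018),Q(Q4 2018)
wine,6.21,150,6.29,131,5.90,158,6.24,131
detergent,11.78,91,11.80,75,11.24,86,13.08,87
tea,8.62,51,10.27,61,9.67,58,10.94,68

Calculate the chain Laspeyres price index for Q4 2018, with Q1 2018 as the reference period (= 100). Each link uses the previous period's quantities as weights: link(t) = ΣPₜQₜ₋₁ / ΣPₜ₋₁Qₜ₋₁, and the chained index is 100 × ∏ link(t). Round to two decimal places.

Link Q1 2018→Q2 2018:
ΣP(Q2 2018)Q(Q1 2018) = 6.29×150 + 11.80×91 + 10.27×51 = 943.5 + 1073.8 + 523.77 = 2541.07
ΣP(Q1 2018)Q(Q1 2018) = 6.21×150 + 11.78×91 + 8.62×51 = 931.5 + 1071.98 + 439.62 = 2443.1
link = 2541.07/2443.1 = 1.040101
Link Q2 2018→Q3 2018:
ΣP(Q3 2018)Q(Q2 2018) = 5.90×131 + 11.24×75 + 9.67×61 = 772.9 + 843 + 589.87 = 2205.77
ΣP(Q2 2018)Q(Q2 2018) = 6.29×131 + 11.80×75 + 10.27×61 = 823.99 + 885 + 626.47 = 2335.46
link = 2205.77/2335.46 = 0.944469
Link Q3 2018→Q4 2018:
ΣP(Q4 2018)Q(Q3 2018) = 6.24×158 + 13.08×86 + 10.94×58 = 985.92 + 1124.88 + 634.52 = 2745.32
ΣP(Q3 2018)Q(Q3 2018) = 5.90×158 + 11.24×86 + 9.67×58 = 932.2 + 966.64 + 560.86 = 2459.7
link = 2745.32/2459.7 = 1.116120
Chained index = 100 × 1.040101 × 0.944469 × 1.116120 = 109.6413

109.64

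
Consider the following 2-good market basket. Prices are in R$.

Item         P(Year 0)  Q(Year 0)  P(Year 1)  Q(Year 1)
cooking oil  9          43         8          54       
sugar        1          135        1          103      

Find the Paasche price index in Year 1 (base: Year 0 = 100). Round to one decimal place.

Paasche price index uses current-period quantities as weights.
ΣP(Year 1)·Q(Year 1) = 8×54 + 1×103 = 432 + 103 = 535
ΣP(Year 0)·Q(Year 1) = 9×54 + 1×103 = 486 + 103 = 589
Index = 535 / 589 × 100 = 90.8319

90.8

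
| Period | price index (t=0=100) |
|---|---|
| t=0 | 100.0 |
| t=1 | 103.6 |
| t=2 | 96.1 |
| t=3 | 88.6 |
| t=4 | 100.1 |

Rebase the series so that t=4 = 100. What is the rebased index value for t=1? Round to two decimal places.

103.50

Rebased(t=1) = 103.6 / 100.1 × 100 = 103.4965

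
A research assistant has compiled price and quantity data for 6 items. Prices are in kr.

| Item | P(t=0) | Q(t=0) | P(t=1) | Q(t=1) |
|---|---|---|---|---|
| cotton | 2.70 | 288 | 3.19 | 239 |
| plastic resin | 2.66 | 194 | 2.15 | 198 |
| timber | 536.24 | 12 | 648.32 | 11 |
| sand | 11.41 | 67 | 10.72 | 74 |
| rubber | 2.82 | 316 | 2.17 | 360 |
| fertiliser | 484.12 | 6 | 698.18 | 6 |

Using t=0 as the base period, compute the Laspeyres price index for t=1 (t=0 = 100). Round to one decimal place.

119.7

Laspeyres price index uses base-period quantities as weights.
ΣP(t=1)·Q(t=0) = 3.19×288 + 2.15×194 + 648.32×12 + 10.72×67 + 2.17×316 + 698.18×6 = 918.72 + 417.1 + 7779.84 + 718.24 + 685.72 + 4189.08 = 14708.7
ΣP(t=0)·Q(t=0) = 2.70×288 + 2.66×194 + 536.24×12 + 11.41×67 + 2.82×316 + 484.12×6 = 777.6 + 516.04 + 6434.88 + 764.47 + 891.12 + 2904.72 = 12288.83
Index = 14708.7 / 12288.83 × 100 = 119.6916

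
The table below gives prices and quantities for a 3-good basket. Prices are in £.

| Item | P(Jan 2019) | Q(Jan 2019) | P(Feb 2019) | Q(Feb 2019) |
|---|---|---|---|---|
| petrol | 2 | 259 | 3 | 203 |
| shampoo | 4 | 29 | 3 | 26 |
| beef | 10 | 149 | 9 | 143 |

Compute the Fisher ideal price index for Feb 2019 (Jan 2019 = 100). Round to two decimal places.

Laspeyres component (base-period weights):
ΣP(Feb 2019)Q(Jan 2019) = 3×259 + 3×29 + 9×149 = 777 + 87 + 1341 = 2205
ΣP(Jan 2019)Q(Jan 2019) = 2×259 + 4×29 + 10×149 = 518 + 116 + 1490 = 2124
L = 2205 / 2124 × 100 = 103.8136
Paasche component (current-period weights):
ΣP(Feb 2019)Q(Feb 2019) = 3×203 + 3×26 + 9×143 = 609 + 78 + 1287 = 1974
ΣP(Jan 2019)Q(Feb 2019) = 2×203 + 4×26 + 10×143 = 406 + 104 + 1430 = 1940
P = 1974 / 1940 × 100 = 101.7526
Fisher = √(L × P) = √(103.8136 × 101.7526) = 102.7779

102.78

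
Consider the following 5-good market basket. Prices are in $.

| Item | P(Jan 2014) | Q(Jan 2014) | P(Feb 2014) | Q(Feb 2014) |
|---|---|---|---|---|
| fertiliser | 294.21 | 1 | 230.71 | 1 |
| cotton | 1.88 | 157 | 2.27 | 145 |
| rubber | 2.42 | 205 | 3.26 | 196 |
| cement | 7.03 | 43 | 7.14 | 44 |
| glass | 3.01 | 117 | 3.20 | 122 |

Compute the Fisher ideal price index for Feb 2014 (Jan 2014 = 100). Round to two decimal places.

111.06

Laspeyres component (base-period weights):
ΣP(Feb 2014)Q(Jan 2014) = 230.71×1 + 2.27×157 + 3.26×205 + 7.14×43 + 3.20×117 = 230.71 + 356.39 + 668.3 + 307.02 + 374.4 = 1936.82
ΣP(Jan 2014)Q(Jan 2014) = 294.21×1 + 1.88×157 + 2.42×205 + 7.03×43 + 3.01×117 = 294.21 + 295.16 + 496.1 + 302.29 + 352.17 = 1739.93
L = 1936.82 / 1739.93 × 100 = 111.3160
Paasche component (current-period weights):
ΣP(Feb 2014)Q(Feb 2014) = 230.71×1 + 2.27×145 + 3.26×196 + 7.14×44 + 3.20×122 = 230.71 + 329.15 + 638.96 + 314.16 + 390.4 = 1903.38
ΣP(Jan 2014)Q(Feb 2014) = 294.21×1 + 1.88×145 + 2.42×196 + 7.03×44 + 3.01×122 = 294.21 + 272.6 + 474.32 + 309.32 + 367.22 = 1717.67
P = 1903.38 / 1717.67 × 100 = 110.8117
Fisher = √(L × P) = √(111.3160 × 110.8117) = 111.0636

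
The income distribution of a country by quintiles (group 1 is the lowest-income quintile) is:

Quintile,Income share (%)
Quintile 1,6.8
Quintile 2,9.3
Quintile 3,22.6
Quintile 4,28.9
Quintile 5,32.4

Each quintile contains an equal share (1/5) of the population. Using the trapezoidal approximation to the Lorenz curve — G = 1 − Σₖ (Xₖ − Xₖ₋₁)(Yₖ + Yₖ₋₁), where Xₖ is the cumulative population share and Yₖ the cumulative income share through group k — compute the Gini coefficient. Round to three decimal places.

0.283

Cumulative income shares Yₖ: 0.0680, 0.1610, 0.3870, 0.6760, 1.0000
Σ (Xₖ−Xₖ₋₁)(Yₖ+Yₖ₋₁) = (1/5)(0.0680+0.0000) + (1/5)(0.1610+0.0680) + (1/5)(0.3870+0.1610) + (1/5)(0.6760+0.3870) + (1/5)(1.0000+0.6760)
  = 0.0136 + 0.0458 + 0.1096 + 0.2126 + 0.3352 = 0.7168
G = 1 − 0.7168 = 0.2832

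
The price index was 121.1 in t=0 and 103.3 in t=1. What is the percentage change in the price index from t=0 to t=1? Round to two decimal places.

Change = (103.3 − 121.1) / 121.1 × 100
       = -17.8 / 121.1 × 100 = -14.6986%

-14.70%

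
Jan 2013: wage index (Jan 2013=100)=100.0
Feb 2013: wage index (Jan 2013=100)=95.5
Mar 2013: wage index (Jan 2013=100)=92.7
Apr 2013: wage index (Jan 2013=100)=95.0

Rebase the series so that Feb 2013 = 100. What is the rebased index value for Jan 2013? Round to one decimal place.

Rebased(Jan 2013) = 100.0 / 95.5 × 100 = 104.7120

104.7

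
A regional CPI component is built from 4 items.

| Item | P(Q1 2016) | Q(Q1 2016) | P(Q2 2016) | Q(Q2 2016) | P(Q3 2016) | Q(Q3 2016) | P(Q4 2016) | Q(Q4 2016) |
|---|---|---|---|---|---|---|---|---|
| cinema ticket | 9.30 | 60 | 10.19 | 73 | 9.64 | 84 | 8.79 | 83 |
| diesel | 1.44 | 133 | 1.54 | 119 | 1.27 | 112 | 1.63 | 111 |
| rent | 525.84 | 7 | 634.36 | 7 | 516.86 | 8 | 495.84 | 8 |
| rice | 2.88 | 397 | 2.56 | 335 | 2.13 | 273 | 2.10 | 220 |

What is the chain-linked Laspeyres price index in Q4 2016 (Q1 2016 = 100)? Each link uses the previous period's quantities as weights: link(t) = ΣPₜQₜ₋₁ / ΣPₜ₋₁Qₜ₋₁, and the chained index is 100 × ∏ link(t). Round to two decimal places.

Link Q1 2016→Q2 2016:
ΣP(Q2 2016)Q(Q1 2016) = 10.19×60 + 1.54×133 + 634.36×7 + 2.56×397 = 611.4 + 204.82 + 4440.52 + 1016.32 = 6273.06
ΣP(Q1 2016)Q(Q1 2016) = 9.30×60 + 1.44×133 + 525.84×7 + 2.88×397 = 558 + 191.52 + 3680.88 + 1143.36 = 5573.76
link = 6273.06/5573.76 = 1.125463
Link Q2 2016→Q3 2016:
ΣP(Q3 2016)Q(Q2 2016) = 9.64×73 + 1.27×119 + 516.86×7 + 2.13×335 = 703.72 + 151.13 + 3618.02 + 713.55 = 5186.42
ΣP(Q2 2016)Q(Q2 2016) = 10.19×73 + 1.54×119 + 634.36×7 + 2.56×335 = 743.87 + 183.26 + 4440.52 + 857.6 = 6225.25
link = 5186.42/6225.25 = 0.833126
Link Q3 2016→Q4 2016:
ΣP(Q4 2016)Q(Q3 2016) = 8.79×84 + 1.63×112 + 495.84×8 + 2.10×273 = 738.36 + 182.56 + 3966.72 + 573.3 = 5460.94
ΣP(Q3 2016)Q(Q3 2016) = 9.64×84 + 1.27×112 + 516.86×8 + 2.13×273 = 809.76 + 142.24 + 4134.88 + 581.49 = 5668.37
link = 5460.94/5668.37 = 0.963406
Chained index = 100 × 1.125463 × 0.833126 × 0.963406 = 90.3340

90.33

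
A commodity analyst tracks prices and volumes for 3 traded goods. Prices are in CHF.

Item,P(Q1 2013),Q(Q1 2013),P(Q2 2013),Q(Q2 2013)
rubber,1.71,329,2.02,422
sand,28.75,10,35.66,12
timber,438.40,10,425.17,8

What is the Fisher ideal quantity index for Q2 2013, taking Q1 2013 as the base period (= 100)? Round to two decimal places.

88.08

Laspeyres component (base-period weights):
ΣP(Q1 2013)Q(Q2 2013) = 1.71×422 + 28.75×12 + 438.40×8 = 721.62 + 345 + 3507.2 = 4573.82
ΣP(Q1 2013)Q(Q1 2013) = 1.71×329 + 28.75×10 + 438.40×10 = 562.59 + 287.5 + 4384 = 5234.09
L = 4573.82 / 5234.09 × 100 = 87.3852
Paasche component (current-period weights):
ΣP(Q2 2013)Q(Q2 2013) = 2.02×422 + 35.66×12 + 425.17×8 = 852.44 + 427.92 + 3401.36 = 4681.72
ΣP(Q2 2013)Q(Q1 2013) = 2.02×329 + 35.66×10 + 425.17×10 = 664.58 + 356.6 + 4251.7 = 5272.88
P = 4681.72 / 5272.88 × 100 = 88.7887
Fisher = √(L × P) = √(87.3852 × 88.7887) = 88.0841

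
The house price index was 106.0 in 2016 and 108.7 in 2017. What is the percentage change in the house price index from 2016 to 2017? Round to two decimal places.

2.55%

Change = (108.7 − 106.0) / 106.0 × 100
       = 2.7 / 106.0 × 100 = 2.5472%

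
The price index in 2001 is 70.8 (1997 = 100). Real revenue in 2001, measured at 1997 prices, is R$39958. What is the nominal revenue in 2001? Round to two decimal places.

28290.26

Nominal = Real × (Index/100) = 39958 × (70.8/100)
        = 39958 × 0.708 = 28290.2640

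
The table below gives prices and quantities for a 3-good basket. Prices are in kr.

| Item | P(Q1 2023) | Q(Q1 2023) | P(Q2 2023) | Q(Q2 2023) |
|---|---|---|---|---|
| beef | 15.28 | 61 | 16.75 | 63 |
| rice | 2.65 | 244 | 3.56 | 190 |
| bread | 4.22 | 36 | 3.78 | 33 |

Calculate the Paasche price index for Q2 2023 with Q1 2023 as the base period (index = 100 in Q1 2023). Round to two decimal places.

Paasche price index uses current-period quantities as weights.
ΣP(Q2 2023)·Q(Q2 2023) = 16.75×63 + 3.56×190 + 3.78×33 = 1055.25 + 676.4 + 124.74 = 1856.39
ΣP(Q1 2023)·Q(Q2 2023) = 15.28×63 + 2.65×190 + 4.22×33 = 962.64 + 503.5 + 139.26 = 1605.4
Index = 1856.39 / 1605.4 × 100 = 115.6341

115.63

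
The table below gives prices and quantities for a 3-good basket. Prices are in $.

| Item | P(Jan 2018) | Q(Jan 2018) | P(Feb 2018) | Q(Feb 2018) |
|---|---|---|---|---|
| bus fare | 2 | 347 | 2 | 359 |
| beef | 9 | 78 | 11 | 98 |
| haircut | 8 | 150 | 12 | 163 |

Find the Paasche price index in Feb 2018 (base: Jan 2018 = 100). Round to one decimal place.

Paasche price index uses current-period quantities as weights.
ΣP(Feb 2018)·Q(Feb 2018) = 2×359 + 11×98 + 12×163 = 718 + 1078 + 1956 = 3752
ΣP(Jan 2018)·Q(Feb 2018) = 2×359 + 9×98 + 8×163 = 718 + 882 + 1304 = 2904
Index = 3752 / 2904 × 100 = 129.2011

129.2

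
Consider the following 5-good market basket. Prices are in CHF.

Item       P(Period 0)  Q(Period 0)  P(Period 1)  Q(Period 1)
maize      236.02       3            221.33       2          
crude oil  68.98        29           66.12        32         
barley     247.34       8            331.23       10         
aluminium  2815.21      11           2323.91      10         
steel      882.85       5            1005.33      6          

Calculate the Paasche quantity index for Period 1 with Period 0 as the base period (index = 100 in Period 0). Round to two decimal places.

Paasche quantity index uses current-period prices as weights.
ΣP(Period 1)·Q(Period 1) = 221.33×2 + 66.12×32 + 331.23×10 + 2323.91×10 + 1005.33×6 = 442.66 + 2115.84 + 3312.3 + 23239.1 + 6031.98 = 35141.88
ΣP(Period 1)·Q(Period 0) = 221.33×3 + 66.12×29 + 331.23×8 + 2323.91×11 + 1005.33×5 = 663.99 + 1917.48 + 2649.84 + 25563.01 + 5026.65 = 35820.97
Index = 35141.88 / 35820.97 × 100 = 98.1042

98.10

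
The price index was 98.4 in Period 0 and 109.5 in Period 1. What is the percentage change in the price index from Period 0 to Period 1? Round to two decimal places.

Change = (109.5 − 98.4) / 98.4 × 100
       = 11.1 / 98.4 × 100 = 11.2805%

11.28%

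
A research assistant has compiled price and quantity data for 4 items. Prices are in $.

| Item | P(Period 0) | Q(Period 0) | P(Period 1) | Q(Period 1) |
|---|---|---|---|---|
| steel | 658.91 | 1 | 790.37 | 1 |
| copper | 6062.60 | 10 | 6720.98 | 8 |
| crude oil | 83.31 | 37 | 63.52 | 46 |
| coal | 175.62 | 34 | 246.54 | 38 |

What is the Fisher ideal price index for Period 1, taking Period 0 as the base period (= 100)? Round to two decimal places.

111.99

Laspeyres component (base-period weights):
ΣP(Period 1)Q(Period 0) = 790.37×1 + 6720.98×10 + 63.52×37 + 246.54×34 = 790.37 + 67209.8 + 2350.24 + 8382.36 = 78732.77
ΣP(Period 0)Q(Period 0) = 658.91×1 + 6062.60×10 + 83.31×37 + 175.62×34 = 658.91 + 60626 + 3082.47 + 5971.08 = 70338.46
L = 78732.77 / 70338.46 × 100 = 111.9342
Paasche component (current-period weights):
ΣP(Period 1)Q(Period 1) = 790.37×1 + 6720.98×8 + 63.52×46 + 246.54×38 = 790.37 + 53767.84 + 2921.92 + 9368.52 = 66848.65
ΣP(Period 0)Q(Period 1) = 658.91×1 + 6062.60×8 + 83.31×46 + 175.62×38 = 658.91 + 48500.8 + 3832.26 + 6673.56 = 59665.53
P = 66848.65 / 59665.53 × 100 = 112.0390
Fisher = √(L × P) = √(111.9342 × 112.0390) = 111.9866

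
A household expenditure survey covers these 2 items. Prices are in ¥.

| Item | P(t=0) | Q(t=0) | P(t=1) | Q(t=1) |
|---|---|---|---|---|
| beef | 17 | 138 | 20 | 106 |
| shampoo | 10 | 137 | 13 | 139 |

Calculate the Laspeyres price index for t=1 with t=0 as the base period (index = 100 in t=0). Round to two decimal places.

122.20

Laspeyres price index uses base-period quantities as weights.
ΣP(t=1)·Q(t=0) = 20×138 + 13×137 = 2760 + 1781 = 4541
ΣP(t=0)·Q(t=0) = 17×138 + 10×137 = 2346 + 1370 = 3716
Index = 4541 / 3716 × 100 = 122.2013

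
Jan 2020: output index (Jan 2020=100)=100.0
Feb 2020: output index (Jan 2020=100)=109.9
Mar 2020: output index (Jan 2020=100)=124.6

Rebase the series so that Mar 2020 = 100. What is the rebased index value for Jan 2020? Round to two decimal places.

Rebased(Jan 2020) = 100.0 / 124.6 × 100 = 80.2568

80.26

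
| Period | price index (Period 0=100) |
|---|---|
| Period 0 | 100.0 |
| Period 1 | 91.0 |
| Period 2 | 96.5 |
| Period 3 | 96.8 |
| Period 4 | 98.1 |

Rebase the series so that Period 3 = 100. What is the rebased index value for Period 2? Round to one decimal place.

99.7

Rebased(Period 2) = 96.5 / 96.8 × 100 = 99.6901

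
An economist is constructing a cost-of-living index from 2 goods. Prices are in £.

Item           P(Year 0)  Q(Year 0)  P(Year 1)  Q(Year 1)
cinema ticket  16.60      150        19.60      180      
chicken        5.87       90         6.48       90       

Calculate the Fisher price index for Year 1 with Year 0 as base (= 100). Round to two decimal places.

116.82

Laspeyres component (base-period weights):
ΣP(Year 1)Q(Year 0) = 19.60×150 + 6.48×90 = 2940 + 583.2 = 3523.2
ΣP(Year 0)Q(Year 0) = 16.60×150 + 5.87×90 = 2490 + 528.3 = 3018.3
L = 3523.2 / 3018.3 × 100 = 116.7280
Paasche component (current-period weights):
ΣP(Year 1)Q(Year 1) = 19.60×180 + 6.48×90 = 3528 + 583.2 = 4111.2
ΣP(Year 0)Q(Year 1) = 16.60×180 + 5.87×90 = 2988 + 528.3 = 3516.3
P = 4111.2 / 3516.3 × 100 = 116.9184
Fisher = √(L × P) = √(116.7280 × 116.9184) = 116.8231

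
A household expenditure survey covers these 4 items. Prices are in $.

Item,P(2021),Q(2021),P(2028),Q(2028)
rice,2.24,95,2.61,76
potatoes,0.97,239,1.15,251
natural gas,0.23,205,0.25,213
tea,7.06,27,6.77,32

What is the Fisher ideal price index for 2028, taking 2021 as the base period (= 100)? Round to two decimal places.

Laspeyres component (base-period weights):
ΣP(2028)Q(2021) = 2.61×95 + 1.15×239 + 0.25×205 + 6.77×27 = 247.95 + 274.85 + 51.25 + 182.79 = 756.84
ΣP(2021)Q(2021) = 2.24×95 + 0.97×239 + 0.23×205 + 7.06×27 = 212.8 + 231.83 + 47.15 + 190.62 = 682.4
L = 756.84 / 682.4 × 100 = 110.9086
Paasche component (current-period weights):
ΣP(2028)Q(2028) = 2.61×76 + 1.15×251 + 0.25×213 + 6.77×32 = 198.36 + 288.65 + 53.25 + 216.64 = 756.9
ΣP(2021)Q(2028) = 2.24×76 + 0.97×251 + 0.23×213 + 7.06×32 = 170.24 + 243.47 + 48.99 + 225.92 = 688.62
P = 756.9 / 688.62 × 100 = 109.9155
Fisher = √(L × P) = √(110.9086 × 109.9155) = 110.4109

110.41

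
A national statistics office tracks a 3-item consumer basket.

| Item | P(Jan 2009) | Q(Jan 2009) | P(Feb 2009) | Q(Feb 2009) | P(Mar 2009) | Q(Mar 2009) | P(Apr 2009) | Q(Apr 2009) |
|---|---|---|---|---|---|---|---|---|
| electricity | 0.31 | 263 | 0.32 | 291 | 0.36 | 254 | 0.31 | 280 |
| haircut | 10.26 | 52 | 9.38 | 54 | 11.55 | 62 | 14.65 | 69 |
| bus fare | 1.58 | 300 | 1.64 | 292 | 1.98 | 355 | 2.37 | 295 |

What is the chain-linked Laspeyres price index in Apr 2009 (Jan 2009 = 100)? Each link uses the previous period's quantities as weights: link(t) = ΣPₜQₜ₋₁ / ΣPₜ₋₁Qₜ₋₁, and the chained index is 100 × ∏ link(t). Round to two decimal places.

Link Jan 2009→Feb 2009:
ΣP(Feb 2009)Q(Jan 2009) = 0.32×263 + 9.38×52 + 1.64×300 = 84.16 + 487.76 + 492 = 1063.92
ΣP(Jan 2009)Q(Jan 2009) = 0.31×263 + 10.26×52 + 1.58×300 = 81.53 + 533.52 + 474 = 1089.05
link = 1063.92/1089.05 = 0.976925
Link Feb 2009→Mar 2009:
ΣP(Mar 2009)Q(Feb 2009) = 0.36×291 + 11.55×54 + 1.98×292 = 104.76 + 623.7 + 578.16 = 1306.62
ΣP(Feb 2009)Q(Feb 2009) = 0.32×291 + 9.38×54 + 1.64×292 = 93.12 + 506.52 + 478.88 = 1078.52
link = 1306.62/1078.52 = 1.211494
Link Mar 2009→Apr 2009:
ΣP(Apr 2009)Q(Mar 2009) = 0.31×254 + 14.65×62 + 2.37×355 = 78.74 + 908.3 + 841.35 = 1828.39
ΣP(Mar 2009)Q(Mar 2009) = 0.36×254 + 11.55×62 + 1.98×355 = 91.44 + 716.1 + 702.9 = 1510.44
link = 1828.39/1510.44 = 1.210502
Chained index = 100 × 0.976925 × 1.211494 × 1.210502 = 143.2675

143.27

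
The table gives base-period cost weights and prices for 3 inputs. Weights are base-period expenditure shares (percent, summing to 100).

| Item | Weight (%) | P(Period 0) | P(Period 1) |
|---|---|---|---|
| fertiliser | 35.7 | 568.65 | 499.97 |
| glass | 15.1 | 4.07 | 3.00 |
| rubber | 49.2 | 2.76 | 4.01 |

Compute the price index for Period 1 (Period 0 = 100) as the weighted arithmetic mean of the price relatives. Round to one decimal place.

fertiliser: 35.7 × (499.97/568.65) = 35.7 × 0.879223 = 31.3883
glass: 15.1 × (3.00/4.07) = 15.1 × 0.737101 = 11.1302
rubber: 49.2 × (4.01/2.76) = 49.2 × 1.452899 = 71.4826
Index = Σ wᵢ·(p₁ᵢ/p₀ᵢ) = 31.3883 + 11.1302 + 71.4826 = 114.0011

114.0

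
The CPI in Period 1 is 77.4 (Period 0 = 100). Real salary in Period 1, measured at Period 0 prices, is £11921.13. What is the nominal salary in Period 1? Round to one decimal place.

9227.0

Nominal = Real × (Index/100) = 11921.13 × (77.4/100)
        = 11921.13 × 0.774 = 9226.9546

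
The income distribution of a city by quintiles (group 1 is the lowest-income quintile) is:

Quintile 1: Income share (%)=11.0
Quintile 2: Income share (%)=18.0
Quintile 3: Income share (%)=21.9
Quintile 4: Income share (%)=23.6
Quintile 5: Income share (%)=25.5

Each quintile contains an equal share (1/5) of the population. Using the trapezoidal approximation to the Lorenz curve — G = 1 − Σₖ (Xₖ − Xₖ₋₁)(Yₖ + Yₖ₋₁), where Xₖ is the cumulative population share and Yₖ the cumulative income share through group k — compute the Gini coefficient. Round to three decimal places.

Cumulative income shares Yₖ: 0.1100, 0.2900, 0.5090, 0.7450, 1.0000
Σ (Xₖ−Xₖ₋₁)(Yₖ+Yₖ₋₁) = (1/5)(0.1100+0.0000) + (1/5)(0.2900+0.1100) + (1/5)(0.5090+0.2900) + (1/5)(0.7450+0.5090) + (1/5)(1.0000+0.7450)
  = 0.0220 + 0.0800 + 0.1598 + 0.2508 + 0.3490 = 0.8616
G = 1 − 0.8616 = 0.1384

0.138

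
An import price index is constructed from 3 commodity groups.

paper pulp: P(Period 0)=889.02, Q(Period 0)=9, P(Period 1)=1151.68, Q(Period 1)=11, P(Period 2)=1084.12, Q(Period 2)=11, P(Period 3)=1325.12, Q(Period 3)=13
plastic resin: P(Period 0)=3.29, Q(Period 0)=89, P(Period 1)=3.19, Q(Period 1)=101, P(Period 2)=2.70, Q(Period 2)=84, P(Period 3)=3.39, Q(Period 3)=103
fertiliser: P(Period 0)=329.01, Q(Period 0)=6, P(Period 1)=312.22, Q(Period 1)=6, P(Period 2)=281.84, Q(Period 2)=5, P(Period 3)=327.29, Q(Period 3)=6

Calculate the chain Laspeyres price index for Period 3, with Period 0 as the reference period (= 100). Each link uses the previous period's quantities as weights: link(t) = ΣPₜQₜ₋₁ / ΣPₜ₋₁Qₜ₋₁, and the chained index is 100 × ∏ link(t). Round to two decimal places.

138.63

Link Period 0→Period 1:
ΣP(Period 1)Q(Period 0) = 1151.68×9 + 3.19×89 + 312.22×6 = 10365.12 + 283.91 + 1873.32 = 12522.35
ΣP(Period 0)Q(Period 0) = 889.02×9 + 3.29×89 + 329.01×6 = 8001.18 + 292.81 + 1974.06 = 10268.05
link = 12522.35/10268.05 = 1.219545
Link Period 1→Period 2:
ΣP(Period 2)Q(Period 1) = 1084.12×11 + 2.70×101 + 281.84×6 = 11925.32 + 272.7 + 1691.04 = 13889.06
ΣP(Period 1)Q(Period 1) = 1151.68×11 + 3.19×101 + 312.22×6 = 12668.48 + 322.19 + 1873.32 = 14863.99
link = 13889.06/14863.99 = 0.934410
Link Period 2→Period 3:
ΣP(Period 3)Q(Period 2) = 1325.12×11 + 3.39×84 + 327.29×5 = 14576.32 + 284.76 + 1636.45 = 16497.53
ΣP(Period 2)Q(Period 2) = 1084.12×11 + 2.70×84 + 281.84×5 = 11925.32 + 226.8 + 1409.2 = 13561.32
link = 16497.53/13561.32 = 1.216514
Chained index = 100 × 1.219545 × 0.934410 × 1.216514 = 138.6284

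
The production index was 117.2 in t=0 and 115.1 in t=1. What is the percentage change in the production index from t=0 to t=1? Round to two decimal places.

Change = (115.1 − 117.2) / 117.2 × 100
       = -2.1 / 117.2 × 100 = -1.7918%

-1.79%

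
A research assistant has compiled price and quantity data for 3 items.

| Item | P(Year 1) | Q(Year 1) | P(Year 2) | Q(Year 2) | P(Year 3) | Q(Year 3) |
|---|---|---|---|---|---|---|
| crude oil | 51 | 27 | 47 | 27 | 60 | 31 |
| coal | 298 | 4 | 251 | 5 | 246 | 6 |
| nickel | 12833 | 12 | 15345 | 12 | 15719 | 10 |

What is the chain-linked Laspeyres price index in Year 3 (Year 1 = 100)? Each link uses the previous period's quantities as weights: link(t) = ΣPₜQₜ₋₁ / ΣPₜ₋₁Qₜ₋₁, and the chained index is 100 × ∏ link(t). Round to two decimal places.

122.13

Link Year 1→Year 2:
ΣP(Year 2)Q(Year 1) = 47×27 + 251×4 + 15345×12 = 1269 + 1004 + 184140 = 186413
ΣP(Year 1)Q(Year 1) = 51×27 + 298×4 + 12833×12 = 1377 + 1192 + 153996 = 156565
link = 186413/156565 = 1.190643
Link Year 2→Year 3:
ΣP(Year 3)Q(Year 2) = 60×27 + 246×5 + 15719×12 = 1620 + 1230 + 188628 = 191478
ΣP(Year 2)Q(Year 2) = 47×27 + 251×5 + 15345×12 = 1269 + 1255 + 184140 = 186664
link = 191478/186664 = 1.025790
Chained index = 100 × 1.190643 × 1.025790 = 122.1349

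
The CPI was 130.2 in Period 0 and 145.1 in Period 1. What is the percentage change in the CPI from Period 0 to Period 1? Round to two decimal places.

Change = (145.1 − 130.2) / 130.2 × 100
       = 14.9 / 130.2 × 100 = 11.4439%

11.44%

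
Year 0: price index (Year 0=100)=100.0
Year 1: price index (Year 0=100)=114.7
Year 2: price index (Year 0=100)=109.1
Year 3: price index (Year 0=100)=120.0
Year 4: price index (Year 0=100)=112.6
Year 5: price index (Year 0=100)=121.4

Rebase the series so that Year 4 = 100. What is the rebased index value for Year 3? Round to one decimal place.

Rebased(Year 3) = 120.0 / 112.6 × 100 = 106.5719

106.6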